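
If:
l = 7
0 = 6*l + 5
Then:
No Solution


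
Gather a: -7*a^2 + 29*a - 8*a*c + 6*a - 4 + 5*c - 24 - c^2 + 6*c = -7*a^2 + a*(35 - 8*c) - c^2 + 11*c - 28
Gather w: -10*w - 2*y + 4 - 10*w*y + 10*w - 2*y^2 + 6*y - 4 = -10*w*y - 2*y^2 + 4*y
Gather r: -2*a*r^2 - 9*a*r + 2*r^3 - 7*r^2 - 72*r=2*r^3 + r^2*(-2*a - 7) + r*(-9*a - 72)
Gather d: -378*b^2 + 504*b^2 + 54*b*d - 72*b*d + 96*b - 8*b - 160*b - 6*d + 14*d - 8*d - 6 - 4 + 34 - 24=126*b^2 - 18*b*d - 72*b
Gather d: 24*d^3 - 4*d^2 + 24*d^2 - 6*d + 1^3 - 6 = 24*d^3 + 20*d^2 - 6*d - 5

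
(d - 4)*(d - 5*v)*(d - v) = d^3 - 6*d^2*v - 4*d^2 + 5*d*v^2 + 24*d*v - 20*v^2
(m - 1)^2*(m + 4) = m^3 + 2*m^2 - 7*m + 4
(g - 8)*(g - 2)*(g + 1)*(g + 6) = g^4 - 3*g^3 - 48*g^2 + 52*g + 96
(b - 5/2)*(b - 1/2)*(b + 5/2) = b^3 - b^2/2 - 25*b/4 + 25/8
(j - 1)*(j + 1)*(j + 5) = j^3 + 5*j^2 - j - 5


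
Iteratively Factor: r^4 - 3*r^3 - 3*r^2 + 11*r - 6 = (r - 3)*(r^3 - 3*r + 2) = (r - 3)*(r - 1)*(r^2 + r - 2) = (r - 3)*(r - 1)^2*(r + 2)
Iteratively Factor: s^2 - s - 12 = (s - 4)*(s + 3)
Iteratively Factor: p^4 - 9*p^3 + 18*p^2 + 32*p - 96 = (p - 4)*(p^3 - 5*p^2 - 2*p + 24) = (p - 4)^2*(p^2 - p - 6) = (p - 4)^2*(p + 2)*(p - 3)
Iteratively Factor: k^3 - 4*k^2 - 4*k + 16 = (k - 2)*(k^2 - 2*k - 8) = (k - 2)*(k + 2)*(k - 4)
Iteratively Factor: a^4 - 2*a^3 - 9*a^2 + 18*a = (a - 3)*(a^3 + a^2 - 6*a) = (a - 3)*(a - 2)*(a^2 + 3*a) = (a - 3)*(a - 2)*(a + 3)*(a)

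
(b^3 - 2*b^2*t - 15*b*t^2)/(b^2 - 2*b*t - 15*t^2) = b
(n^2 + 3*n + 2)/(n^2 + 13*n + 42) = (n^2 + 3*n + 2)/(n^2 + 13*n + 42)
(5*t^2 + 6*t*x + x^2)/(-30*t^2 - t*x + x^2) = (t + x)/(-6*t + x)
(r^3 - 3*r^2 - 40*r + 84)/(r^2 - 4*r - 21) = (r^2 + 4*r - 12)/(r + 3)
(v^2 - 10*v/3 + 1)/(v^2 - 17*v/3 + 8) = (3*v - 1)/(3*v - 8)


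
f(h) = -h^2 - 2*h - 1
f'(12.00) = -26.00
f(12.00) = -169.00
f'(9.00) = -20.00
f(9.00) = -100.00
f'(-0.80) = -0.40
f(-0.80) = -0.04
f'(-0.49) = -1.02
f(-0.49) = -0.26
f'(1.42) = -4.84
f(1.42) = -5.86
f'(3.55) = -9.10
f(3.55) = -20.70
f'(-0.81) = -0.38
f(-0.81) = -0.04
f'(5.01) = -12.02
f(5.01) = -36.12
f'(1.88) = -5.76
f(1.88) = -8.29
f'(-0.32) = -1.36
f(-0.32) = -0.46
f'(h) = -2*h - 2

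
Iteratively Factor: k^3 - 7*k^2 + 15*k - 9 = (k - 3)*(k^2 - 4*k + 3) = (k - 3)^2*(k - 1)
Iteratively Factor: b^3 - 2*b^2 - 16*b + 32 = (b + 4)*(b^2 - 6*b + 8) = (b - 4)*(b + 4)*(b - 2)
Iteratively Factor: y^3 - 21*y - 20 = (y - 5)*(y^2 + 5*y + 4) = (y - 5)*(y + 4)*(y + 1)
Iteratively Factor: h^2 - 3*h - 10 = (h - 5)*(h + 2)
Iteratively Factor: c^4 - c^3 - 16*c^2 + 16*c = (c - 1)*(c^3 - 16*c) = c*(c - 1)*(c^2 - 16) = c*(c - 1)*(c + 4)*(c - 4)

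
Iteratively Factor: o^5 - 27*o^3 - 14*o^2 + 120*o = (o - 2)*(o^4 + 2*o^3 - 23*o^2 - 60*o) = o*(o - 2)*(o^3 + 2*o^2 - 23*o - 60) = o*(o - 2)*(o + 4)*(o^2 - 2*o - 15) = o*(o - 5)*(o - 2)*(o + 4)*(o + 3)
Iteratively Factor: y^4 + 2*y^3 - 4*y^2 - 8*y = (y - 2)*(y^3 + 4*y^2 + 4*y) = (y - 2)*(y + 2)*(y^2 + 2*y) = (y - 2)*(y + 2)^2*(y)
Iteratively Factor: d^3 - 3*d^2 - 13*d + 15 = (d - 1)*(d^2 - 2*d - 15) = (d - 1)*(d + 3)*(d - 5)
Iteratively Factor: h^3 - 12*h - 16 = (h - 4)*(h^2 + 4*h + 4) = (h - 4)*(h + 2)*(h + 2)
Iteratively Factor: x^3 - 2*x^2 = (x)*(x^2 - 2*x) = x^2*(x - 2)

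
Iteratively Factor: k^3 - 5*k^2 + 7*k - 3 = (k - 3)*(k^2 - 2*k + 1) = (k - 3)*(k - 1)*(k - 1)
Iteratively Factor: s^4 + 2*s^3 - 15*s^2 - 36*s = (s + 3)*(s^3 - s^2 - 12*s) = s*(s + 3)*(s^2 - s - 12) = s*(s + 3)^2*(s - 4)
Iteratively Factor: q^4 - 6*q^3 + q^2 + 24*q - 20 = (q - 1)*(q^3 - 5*q^2 - 4*q + 20) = (q - 1)*(q + 2)*(q^2 - 7*q + 10) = (q - 5)*(q - 1)*(q + 2)*(q - 2)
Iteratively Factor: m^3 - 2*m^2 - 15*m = (m + 3)*(m^2 - 5*m) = m*(m + 3)*(m - 5)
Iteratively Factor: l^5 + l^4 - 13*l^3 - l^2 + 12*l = (l + 4)*(l^4 - 3*l^3 - l^2 + 3*l) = (l + 1)*(l + 4)*(l^3 - 4*l^2 + 3*l) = (l - 3)*(l + 1)*(l + 4)*(l^2 - l) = (l - 3)*(l - 1)*(l + 1)*(l + 4)*(l)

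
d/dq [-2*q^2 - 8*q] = -4*q - 8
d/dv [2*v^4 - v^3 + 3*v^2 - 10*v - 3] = 8*v^3 - 3*v^2 + 6*v - 10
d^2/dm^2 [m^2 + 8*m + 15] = 2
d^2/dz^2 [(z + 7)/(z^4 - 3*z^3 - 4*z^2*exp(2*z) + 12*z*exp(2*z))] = 2*(z*(z^3 - 3*z^2 - 4*z*exp(2*z) + 12*exp(2*z))*(-4*z^3 + 8*z^2*exp(2*z) + 9*z^2 - 16*z*exp(2*z) - (z + 7)*(-8*z^2*exp(2*z) + 6*z^2 + 8*z*exp(2*z) - 9*z + 20*exp(2*z)) - 12*exp(2*z)) + (z + 7)*(4*z^3 - 8*z^2*exp(2*z) - 9*z^2 + 16*z*exp(2*z) + 12*exp(2*z))^2)/(z^3*(z^3 - 3*z^2 - 4*z*exp(2*z) + 12*exp(2*z))^3)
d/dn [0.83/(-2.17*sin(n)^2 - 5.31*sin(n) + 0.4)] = (3.6022*sin(n) + 4.4073)*cos(n)/(2.17*sin(n)^2 + 5.31*sin(n) - 0.4)^2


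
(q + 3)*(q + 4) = q^2 + 7*q + 12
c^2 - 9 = (c - 3)*(c + 3)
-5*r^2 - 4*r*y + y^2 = (-5*r + y)*(r + y)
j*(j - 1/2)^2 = j^3 - j^2 + j/4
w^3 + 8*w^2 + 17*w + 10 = (w + 1)*(w + 2)*(w + 5)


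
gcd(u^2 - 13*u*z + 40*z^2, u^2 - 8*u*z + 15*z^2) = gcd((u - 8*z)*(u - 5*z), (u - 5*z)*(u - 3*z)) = -u + 5*z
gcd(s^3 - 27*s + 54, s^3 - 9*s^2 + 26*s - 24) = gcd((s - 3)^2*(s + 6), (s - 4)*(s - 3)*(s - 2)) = s - 3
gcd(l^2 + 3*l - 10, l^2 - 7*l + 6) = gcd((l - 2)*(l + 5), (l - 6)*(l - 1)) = 1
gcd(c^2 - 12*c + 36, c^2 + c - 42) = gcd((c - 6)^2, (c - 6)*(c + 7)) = c - 6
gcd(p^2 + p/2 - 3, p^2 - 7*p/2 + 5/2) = 1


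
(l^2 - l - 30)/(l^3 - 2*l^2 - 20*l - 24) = (l + 5)/(l^2 + 4*l + 4)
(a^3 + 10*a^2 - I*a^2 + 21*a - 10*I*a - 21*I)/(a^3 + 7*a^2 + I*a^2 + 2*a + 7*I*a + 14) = (a + 3)/(a + 2*I)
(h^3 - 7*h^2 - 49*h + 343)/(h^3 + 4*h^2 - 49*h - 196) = (h - 7)/(h + 4)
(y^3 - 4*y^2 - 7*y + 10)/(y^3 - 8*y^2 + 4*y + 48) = (y^2 - 6*y + 5)/(y^2 - 10*y + 24)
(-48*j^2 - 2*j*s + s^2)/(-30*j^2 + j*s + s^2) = (-8*j + s)/(-5*j + s)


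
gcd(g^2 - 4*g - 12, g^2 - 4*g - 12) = g^2 - 4*g - 12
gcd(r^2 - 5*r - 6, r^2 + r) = r + 1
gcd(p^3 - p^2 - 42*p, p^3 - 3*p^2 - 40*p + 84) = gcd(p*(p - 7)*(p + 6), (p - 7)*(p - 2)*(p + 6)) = p^2 - p - 42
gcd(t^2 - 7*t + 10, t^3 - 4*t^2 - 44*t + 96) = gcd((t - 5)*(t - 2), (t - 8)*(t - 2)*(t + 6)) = t - 2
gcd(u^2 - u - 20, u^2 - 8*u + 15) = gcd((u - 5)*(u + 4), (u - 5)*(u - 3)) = u - 5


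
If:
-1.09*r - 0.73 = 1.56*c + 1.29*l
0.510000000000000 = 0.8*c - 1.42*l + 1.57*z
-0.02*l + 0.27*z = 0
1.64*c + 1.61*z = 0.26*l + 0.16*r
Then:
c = -0.05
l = -0.42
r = -0.11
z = -0.03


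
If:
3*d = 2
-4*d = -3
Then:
No Solution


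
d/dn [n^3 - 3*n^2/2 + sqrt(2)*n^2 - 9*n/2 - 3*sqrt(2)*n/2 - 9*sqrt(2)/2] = 3*n^2 - 3*n + 2*sqrt(2)*n - 9/2 - 3*sqrt(2)/2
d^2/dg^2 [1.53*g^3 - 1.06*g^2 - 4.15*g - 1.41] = 9.18*g - 2.12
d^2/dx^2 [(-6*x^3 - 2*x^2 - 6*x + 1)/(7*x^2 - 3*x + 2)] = 2*(-306*x^3 + 339*x^2 + 117*x - 49)/(343*x^6 - 441*x^5 + 483*x^4 - 279*x^3 + 138*x^2 - 36*x + 8)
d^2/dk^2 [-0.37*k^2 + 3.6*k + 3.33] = -0.740000000000000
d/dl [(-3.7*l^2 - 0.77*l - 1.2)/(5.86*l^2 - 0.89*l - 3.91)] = (7.8052*l^2 + 42.998*l + 1.9427)/(34.3396*l^4 - 10.4308*l^3 - 45.0331*l^2 + 6.9598*l + 15.2881)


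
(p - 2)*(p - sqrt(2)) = p^2 - 2*p - sqrt(2)*p + 2*sqrt(2)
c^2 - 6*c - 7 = (c - 7)*(c + 1)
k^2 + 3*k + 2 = (k + 1)*(k + 2)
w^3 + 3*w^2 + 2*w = w*(w + 1)*(w + 2)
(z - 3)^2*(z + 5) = z^3 - z^2 - 21*z + 45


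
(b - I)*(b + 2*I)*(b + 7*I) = b^3 + 8*I*b^2 - 5*b + 14*I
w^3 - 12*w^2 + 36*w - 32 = (w - 8)*(w - 2)^2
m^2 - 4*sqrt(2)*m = m*(m - 4*sqrt(2))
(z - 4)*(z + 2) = z^2 - 2*z - 8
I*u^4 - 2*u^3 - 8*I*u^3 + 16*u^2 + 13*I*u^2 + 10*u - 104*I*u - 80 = (u - 8)*(u - 2*I)*(u + 5*I)*(I*u + 1)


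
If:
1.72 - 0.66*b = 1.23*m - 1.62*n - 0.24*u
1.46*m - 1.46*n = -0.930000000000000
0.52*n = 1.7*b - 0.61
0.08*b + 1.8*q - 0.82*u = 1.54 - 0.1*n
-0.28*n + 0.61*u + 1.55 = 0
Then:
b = -1.34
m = -6.19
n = -5.55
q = -1.10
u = -5.09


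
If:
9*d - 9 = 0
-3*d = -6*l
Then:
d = 1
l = 1/2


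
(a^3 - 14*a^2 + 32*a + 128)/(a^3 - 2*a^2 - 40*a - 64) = (a - 8)/(a + 4)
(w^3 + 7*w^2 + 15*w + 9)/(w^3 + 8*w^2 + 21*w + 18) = (w + 1)/(w + 2)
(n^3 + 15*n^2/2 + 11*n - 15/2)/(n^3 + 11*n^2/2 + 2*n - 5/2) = (n + 3)/(n + 1)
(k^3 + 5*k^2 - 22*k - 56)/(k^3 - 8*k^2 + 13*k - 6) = (k^3 + 5*k^2 - 22*k - 56)/(k^3 - 8*k^2 + 13*k - 6)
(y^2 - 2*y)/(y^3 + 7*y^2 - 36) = y/(y^2 + 9*y + 18)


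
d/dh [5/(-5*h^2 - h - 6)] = 5*(10*h + 1)/(5*h^2 + h + 6)^2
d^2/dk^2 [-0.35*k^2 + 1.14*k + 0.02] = -0.700000000000000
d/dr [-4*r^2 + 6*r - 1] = 6 - 8*r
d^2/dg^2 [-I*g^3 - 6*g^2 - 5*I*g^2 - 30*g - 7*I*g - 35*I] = -6*I*g - 12 - 10*I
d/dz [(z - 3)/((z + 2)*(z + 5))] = (-z^2 + 6*z + 31)/(z^4 + 14*z^3 + 69*z^2 + 140*z + 100)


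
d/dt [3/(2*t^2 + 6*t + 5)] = 6*(-2*t - 3)/(2*t^2 + 6*t + 5)^2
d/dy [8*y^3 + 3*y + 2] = 24*y^2 + 3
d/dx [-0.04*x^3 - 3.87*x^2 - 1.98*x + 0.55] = -0.12*x^2 - 7.74*x - 1.98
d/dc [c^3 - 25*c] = 3*c^2 - 25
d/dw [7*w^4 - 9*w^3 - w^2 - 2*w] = 28*w^3 - 27*w^2 - 2*w - 2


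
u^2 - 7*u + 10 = (u - 5)*(u - 2)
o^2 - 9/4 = (o - 3/2)*(o + 3/2)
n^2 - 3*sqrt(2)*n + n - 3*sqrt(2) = (n + 1)*(n - 3*sqrt(2))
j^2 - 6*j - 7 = (j - 7)*(j + 1)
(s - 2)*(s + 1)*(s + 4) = s^3 + 3*s^2 - 6*s - 8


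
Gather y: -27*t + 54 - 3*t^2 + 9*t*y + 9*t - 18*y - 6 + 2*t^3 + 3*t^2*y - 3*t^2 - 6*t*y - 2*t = 2*t^3 - 6*t^2 - 20*t + y*(3*t^2 + 3*t - 18) + 48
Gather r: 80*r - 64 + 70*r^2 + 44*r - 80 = 70*r^2 + 124*r - 144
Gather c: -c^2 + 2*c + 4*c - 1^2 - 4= -c^2 + 6*c - 5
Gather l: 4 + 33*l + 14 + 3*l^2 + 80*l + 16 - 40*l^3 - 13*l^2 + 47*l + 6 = -40*l^3 - 10*l^2 + 160*l + 40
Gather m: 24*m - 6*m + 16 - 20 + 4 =18*m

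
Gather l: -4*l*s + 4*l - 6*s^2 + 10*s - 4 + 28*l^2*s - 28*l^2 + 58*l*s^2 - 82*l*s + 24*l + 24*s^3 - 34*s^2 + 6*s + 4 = l^2*(28*s - 28) + l*(58*s^2 - 86*s + 28) + 24*s^3 - 40*s^2 + 16*s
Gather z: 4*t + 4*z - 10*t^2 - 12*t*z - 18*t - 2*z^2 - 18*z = -10*t^2 - 14*t - 2*z^2 + z*(-12*t - 14)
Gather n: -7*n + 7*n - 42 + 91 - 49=0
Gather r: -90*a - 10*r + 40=-90*a - 10*r + 40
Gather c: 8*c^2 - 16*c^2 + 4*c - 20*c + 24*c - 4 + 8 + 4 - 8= -8*c^2 + 8*c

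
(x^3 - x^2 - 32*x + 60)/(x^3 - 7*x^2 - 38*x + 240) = (x - 2)/(x - 8)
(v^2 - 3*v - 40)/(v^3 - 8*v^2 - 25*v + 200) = 1/(v - 5)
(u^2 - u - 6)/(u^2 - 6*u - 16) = (u - 3)/(u - 8)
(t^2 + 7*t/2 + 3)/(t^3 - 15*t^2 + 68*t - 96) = (t^2 + 7*t/2 + 3)/(t^3 - 15*t^2 + 68*t - 96)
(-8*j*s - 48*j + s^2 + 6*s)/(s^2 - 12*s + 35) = (-8*j*s - 48*j + s^2 + 6*s)/(s^2 - 12*s + 35)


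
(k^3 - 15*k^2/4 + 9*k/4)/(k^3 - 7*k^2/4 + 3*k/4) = (k - 3)/(k - 1)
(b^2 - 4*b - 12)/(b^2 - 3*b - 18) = (b + 2)/(b + 3)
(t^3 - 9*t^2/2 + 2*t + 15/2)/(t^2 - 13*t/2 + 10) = (t^2 - 2*t - 3)/(t - 4)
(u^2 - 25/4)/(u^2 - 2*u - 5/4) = (2*u + 5)/(2*u + 1)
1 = 1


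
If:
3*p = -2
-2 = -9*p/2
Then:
No Solution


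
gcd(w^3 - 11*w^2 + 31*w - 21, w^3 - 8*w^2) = 1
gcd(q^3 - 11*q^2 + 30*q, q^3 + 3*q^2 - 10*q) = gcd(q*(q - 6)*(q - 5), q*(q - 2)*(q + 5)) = q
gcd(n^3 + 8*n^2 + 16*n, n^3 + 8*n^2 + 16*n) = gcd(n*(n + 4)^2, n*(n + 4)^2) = n^3 + 8*n^2 + 16*n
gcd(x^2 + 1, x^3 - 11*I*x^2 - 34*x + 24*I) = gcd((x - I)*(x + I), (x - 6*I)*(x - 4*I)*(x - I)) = x - I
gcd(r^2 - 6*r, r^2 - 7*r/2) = r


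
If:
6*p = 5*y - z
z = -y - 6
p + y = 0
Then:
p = 1/2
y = -1/2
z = -11/2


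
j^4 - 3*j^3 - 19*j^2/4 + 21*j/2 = j*(j - 7/2)*(j - 3/2)*(j + 2)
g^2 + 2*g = g*(g + 2)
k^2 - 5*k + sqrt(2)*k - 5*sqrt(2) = (k - 5)*(k + sqrt(2))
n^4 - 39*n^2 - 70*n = n*(n - 7)*(n + 2)*(n + 5)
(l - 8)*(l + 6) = l^2 - 2*l - 48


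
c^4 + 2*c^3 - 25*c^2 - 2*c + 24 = (c - 4)*(c - 1)*(c + 1)*(c + 6)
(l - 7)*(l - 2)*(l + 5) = l^3 - 4*l^2 - 31*l + 70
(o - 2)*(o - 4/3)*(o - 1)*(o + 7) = o^4 + 8*o^3/3 - 73*o^2/3 + 118*o/3 - 56/3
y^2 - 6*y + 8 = (y - 4)*(y - 2)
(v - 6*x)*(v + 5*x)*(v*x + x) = v^3*x - v^2*x^2 + v^2*x - 30*v*x^3 - v*x^2 - 30*x^3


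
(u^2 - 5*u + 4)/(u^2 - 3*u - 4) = (u - 1)/(u + 1)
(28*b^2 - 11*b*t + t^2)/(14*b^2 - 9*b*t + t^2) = (-4*b + t)/(-2*b + t)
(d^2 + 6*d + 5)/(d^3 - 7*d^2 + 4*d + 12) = (d + 5)/(d^2 - 8*d + 12)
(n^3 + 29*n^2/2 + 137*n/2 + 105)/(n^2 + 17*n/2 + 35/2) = n + 6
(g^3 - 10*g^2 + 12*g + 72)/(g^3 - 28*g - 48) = (g - 6)/(g + 4)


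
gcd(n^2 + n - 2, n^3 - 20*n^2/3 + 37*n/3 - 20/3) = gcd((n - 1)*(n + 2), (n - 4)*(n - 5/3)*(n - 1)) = n - 1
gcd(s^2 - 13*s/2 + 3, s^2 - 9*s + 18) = s - 6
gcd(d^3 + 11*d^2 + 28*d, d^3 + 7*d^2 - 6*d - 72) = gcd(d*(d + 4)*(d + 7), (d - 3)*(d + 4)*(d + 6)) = d + 4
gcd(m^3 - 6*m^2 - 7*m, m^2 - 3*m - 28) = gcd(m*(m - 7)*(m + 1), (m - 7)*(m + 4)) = m - 7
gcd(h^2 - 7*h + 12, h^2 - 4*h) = h - 4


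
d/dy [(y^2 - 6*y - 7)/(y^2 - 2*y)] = 2*(2*y^2 + 7*y - 7)/(y^2*(y^2 - 4*y + 4))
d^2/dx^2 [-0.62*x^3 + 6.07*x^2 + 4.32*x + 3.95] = 12.14 - 3.72*x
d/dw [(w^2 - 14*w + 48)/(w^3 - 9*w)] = (-w^4 + 28*w^3 - 153*w^2 + 432)/(w^2*(w^4 - 18*w^2 + 81))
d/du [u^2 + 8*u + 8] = 2*u + 8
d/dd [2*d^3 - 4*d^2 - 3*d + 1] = 6*d^2 - 8*d - 3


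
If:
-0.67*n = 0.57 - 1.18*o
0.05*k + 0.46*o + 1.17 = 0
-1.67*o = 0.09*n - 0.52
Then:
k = -26.40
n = -0.28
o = 0.33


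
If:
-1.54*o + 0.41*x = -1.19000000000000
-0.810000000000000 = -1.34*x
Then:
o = 0.93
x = 0.60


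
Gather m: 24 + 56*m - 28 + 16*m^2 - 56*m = 16*m^2 - 4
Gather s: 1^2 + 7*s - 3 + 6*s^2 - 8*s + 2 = 6*s^2 - s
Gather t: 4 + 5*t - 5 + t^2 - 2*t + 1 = t^2 + 3*t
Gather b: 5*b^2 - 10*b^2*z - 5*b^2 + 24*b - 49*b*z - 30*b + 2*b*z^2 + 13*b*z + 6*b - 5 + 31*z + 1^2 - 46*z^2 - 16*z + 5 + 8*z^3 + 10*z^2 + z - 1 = -10*b^2*z + b*(2*z^2 - 36*z) + 8*z^3 - 36*z^2 + 16*z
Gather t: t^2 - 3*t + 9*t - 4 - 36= t^2 + 6*t - 40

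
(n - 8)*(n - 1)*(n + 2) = n^3 - 7*n^2 - 10*n + 16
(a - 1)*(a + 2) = a^2 + a - 2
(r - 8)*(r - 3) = r^2 - 11*r + 24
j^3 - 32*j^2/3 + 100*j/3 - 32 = (j - 6)*(j - 8/3)*(j - 2)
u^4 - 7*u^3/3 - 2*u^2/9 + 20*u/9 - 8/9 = (u - 2)*(u - 2/3)^2*(u + 1)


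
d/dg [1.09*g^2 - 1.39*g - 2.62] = 2.18*g - 1.39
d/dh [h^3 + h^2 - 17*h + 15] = 3*h^2 + 2*h - 17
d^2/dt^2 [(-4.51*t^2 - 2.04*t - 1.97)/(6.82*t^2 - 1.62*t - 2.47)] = (-289.42716*t^3 - 1005.613092*t^2 - 75.595608*t - 115.415418)/(317.214568*t^6 - 226.050264*t^5 - 290.96166*t^4 + 159.48576*t^3 + 105.37761*t^2 - 29.650374*t - 15.069223)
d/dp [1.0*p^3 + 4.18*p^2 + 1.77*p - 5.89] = 3.0*p^2 + 8.36*p + 1.77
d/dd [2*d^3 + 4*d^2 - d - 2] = 6*d^2 + 8*d - 1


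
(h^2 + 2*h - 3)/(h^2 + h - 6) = (h - 1)/(h - 2)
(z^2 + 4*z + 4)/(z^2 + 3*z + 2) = (z + 2)/(z + 1)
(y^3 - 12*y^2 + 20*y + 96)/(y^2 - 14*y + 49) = (y^3 - 12*y^2 + 20*y + 96)/(y^2 - 14*y + 49)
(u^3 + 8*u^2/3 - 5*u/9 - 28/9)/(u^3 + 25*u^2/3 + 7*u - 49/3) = (u + 4/3)/(u + 7)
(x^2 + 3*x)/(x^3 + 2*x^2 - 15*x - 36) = x/(x^2 - x - 12)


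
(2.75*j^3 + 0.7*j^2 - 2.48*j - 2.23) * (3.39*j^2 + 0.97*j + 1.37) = 9.3225*j^5 + 5.0405*j^4 - 3.9607*j^3 - 9.0063*j^2 - 5.5607*j - 3.0551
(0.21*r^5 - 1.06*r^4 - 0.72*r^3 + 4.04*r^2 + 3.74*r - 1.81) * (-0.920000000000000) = -0.1932*r^5 + 0.9752*r^4 + 0.6624*r^3 - 3.7168*r^2 - 3.4408*r + 1.6652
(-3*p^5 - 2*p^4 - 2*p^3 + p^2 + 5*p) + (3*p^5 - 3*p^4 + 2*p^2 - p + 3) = -5*p^4 - 2*p^3 + 3*p^2 + 4*p + 3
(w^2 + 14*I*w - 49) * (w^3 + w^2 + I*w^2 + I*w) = w^5 + w^4 + 15*I*w^4 - 63*w^3 + 15*I*w^3 - 63*w^2 - 49*I*w^2 - 49*I*w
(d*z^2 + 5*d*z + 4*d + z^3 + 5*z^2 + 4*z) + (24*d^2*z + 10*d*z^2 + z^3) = 24*d^2*z + 11*d*z^2 + 5*d*z + 4*d + 2*z^3 + 5*z^2 + 4*z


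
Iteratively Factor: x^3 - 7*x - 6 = (x + 1)*(x^2 - x - 6) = (x - 3)*(x + 1)*(x + 2)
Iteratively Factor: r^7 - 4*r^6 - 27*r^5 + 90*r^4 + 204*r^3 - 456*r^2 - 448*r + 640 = (r - 2)*(r^6 - 2*r^5 - 31*r^4 + 28*r^3 + 260*r^2 + 64*r - 320) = (r - 2)*(r + 2)*(r^5 - 4*r^4 - 23*r^3 + 74*r^2 + 112*r - 160) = (r - 4)*(r - 2)*(r + 2)*(r^4 - 23*r^2 - 18*r + 40) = (r - 4)*(r - 2)*(r - 1)*(r + 2)*(r^3 + r^2 - 22*r - 40) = (r - 5)*(r - 4)*(r - 2)*(r - 1)*(r + 2)*(r^2 + 6*r + 8) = (r - 5)*(r - 4)*(r - 2)*(r - 1)*(r + 2)*(r + 4)*(r + 2)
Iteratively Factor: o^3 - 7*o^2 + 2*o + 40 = (o + 2)*(o^2 - 9*o + 20) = (o - 4)*(o + 2)*(o - 5)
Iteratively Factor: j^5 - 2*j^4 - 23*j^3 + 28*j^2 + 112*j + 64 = (j + 1)*(j^4 - 3*j^3 - 20*j^2 + 48*j + 64) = (j - 4)*(j + 1)*(j^3 + j^2 - 16*j - 16) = (j - 4)^2*(j + 1)*(j^2 + 5*j + 4) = (j - 4)^2*(j + 1)*(j + 4)*(j + 1)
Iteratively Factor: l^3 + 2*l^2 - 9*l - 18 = (l + 2)*(l^2 - 9) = (l + 2)*(l + 3)*(l - 3)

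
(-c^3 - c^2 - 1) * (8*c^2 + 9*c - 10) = -8*c^5 - 17*c^4 + c^3 + 2*c^2 - 9*c + 10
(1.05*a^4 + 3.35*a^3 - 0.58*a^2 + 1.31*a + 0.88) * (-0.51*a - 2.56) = -0.5355*a^5 - 4.3965*a^4 - 8.2802*a^3 + 0.8167*a^2 - 3.8024*a - 2.2528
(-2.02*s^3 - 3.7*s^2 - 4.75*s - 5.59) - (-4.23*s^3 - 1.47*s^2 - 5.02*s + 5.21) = 2.21*s^3 - 2.23*s^2 + 0.27*s - 10.8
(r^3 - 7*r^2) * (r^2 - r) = r^5 - 8*r^4 + 7*r^3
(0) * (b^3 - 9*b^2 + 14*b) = 0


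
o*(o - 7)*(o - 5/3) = o^3 - 26*o^2/3 + 35*o/3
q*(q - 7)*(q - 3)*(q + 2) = q^4 - 8*q^3 + q^2 + 42*q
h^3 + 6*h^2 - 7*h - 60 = (h - 3)*(h + 4)*(h + 5)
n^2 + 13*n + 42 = (n + 6)*(n + 7)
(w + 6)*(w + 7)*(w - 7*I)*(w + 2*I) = w^4 + 13*w^3 - 5*I*w^3 + 56*w^2 - 65*I*w^2 + 182*w - 210*I*w + 588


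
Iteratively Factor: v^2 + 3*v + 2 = (v + 2)*(v + 1)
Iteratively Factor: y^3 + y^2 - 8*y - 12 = (y + 2)*(y^2 - y - 6) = (y - 3)*(y + 2)*(y + 2)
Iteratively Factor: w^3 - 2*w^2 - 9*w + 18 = (w + 3)*(w^2 - 5*w + 6) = (w - 3)*(w + 3)*(w - 2)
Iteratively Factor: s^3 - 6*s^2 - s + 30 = (s - 3)*(s^2 - 3*s - 10) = (s - 5)*(s - 3)*(s + 2)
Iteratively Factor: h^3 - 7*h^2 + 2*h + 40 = (h - 5)*(h^2 - 2*h - 8) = (h - 5)*(h + 2)*(h - 4)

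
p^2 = p^2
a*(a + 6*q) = a^2 + 6*a*q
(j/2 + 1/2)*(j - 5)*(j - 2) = j^3/2 - 3*j^2 + 3*j/2 + 5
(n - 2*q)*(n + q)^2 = n^3 - 3*n*q^2 - 2*q^3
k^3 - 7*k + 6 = (k - 2)*(k - 1)*(k + 3)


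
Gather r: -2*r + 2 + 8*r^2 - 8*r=8*r^2 - 10*r + 2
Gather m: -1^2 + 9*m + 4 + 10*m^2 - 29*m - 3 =10*m^2 - 20*m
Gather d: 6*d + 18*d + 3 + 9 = 24*d + 12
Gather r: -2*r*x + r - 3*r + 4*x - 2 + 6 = r*(-2*x - 2) + 4*x + 4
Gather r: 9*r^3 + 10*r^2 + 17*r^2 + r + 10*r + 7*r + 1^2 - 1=9*r^3 + 27*r^2 + 18*r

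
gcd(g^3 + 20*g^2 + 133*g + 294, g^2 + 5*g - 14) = g + 7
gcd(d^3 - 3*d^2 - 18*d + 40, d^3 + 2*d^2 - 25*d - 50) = d - 5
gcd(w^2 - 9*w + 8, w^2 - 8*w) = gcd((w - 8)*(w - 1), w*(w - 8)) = w - 8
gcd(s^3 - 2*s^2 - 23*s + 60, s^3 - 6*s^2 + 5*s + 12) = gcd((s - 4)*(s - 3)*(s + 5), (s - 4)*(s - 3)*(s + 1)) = s^2 - 7*s + 12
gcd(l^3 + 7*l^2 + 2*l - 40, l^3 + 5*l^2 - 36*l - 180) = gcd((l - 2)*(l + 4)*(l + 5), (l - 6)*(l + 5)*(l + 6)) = l + 5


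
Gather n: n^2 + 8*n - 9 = n^2 + 8*n - 9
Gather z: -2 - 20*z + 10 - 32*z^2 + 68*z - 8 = -32*z^2 + 48*z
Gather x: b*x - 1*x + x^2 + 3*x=x^2 + x*(b + 2)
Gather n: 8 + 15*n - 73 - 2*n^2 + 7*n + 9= -2*n^2 + 22*n - 56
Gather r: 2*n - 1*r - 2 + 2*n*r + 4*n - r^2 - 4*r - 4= 6*n - r^2 + r*(2*n - 5) - 6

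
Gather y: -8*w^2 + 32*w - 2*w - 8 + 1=-8*w^2 + 30*w - 7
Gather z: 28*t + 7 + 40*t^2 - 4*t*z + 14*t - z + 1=40*t^2 + 42*t + z*(-4*t - 1) + 8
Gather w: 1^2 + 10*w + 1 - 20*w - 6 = -10*w - 4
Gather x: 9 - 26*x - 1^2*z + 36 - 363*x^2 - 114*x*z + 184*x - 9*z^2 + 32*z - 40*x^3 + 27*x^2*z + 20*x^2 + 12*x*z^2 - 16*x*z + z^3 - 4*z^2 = -40*x^3 + x^2*(27*z - 343) + x*(12*z^2 - 130*z + 158) + z^3 - 13*z^2 + 31*z + 45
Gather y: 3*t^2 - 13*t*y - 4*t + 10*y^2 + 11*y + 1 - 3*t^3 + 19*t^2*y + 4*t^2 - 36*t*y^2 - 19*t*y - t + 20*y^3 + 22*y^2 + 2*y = -3*t^3 + 7*t^2 - 5*t + 20*y^3 + y^2*(32 - 36*t) + y*(19*t^2 - 32*t + 13) + 1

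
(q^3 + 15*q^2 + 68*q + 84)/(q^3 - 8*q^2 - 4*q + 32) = (q^2 + 13*q + 42)/(q^2 - 10*q + 16)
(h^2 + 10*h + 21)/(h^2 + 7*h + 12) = (h + 7)/(h + 4)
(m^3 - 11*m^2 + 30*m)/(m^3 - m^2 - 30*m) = (m - 5)/(m + 5)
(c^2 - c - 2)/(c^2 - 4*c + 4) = (c + 1)/(c - 2)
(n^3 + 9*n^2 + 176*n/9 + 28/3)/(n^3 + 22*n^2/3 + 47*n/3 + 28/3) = (n^2 + 20*n/3 + 4)/(n^2 + 5*n + 4)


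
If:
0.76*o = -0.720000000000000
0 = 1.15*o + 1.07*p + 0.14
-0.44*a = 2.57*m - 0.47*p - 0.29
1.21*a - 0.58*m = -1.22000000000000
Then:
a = -0.81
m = 0.41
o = -0.95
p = 0.89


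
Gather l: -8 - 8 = -16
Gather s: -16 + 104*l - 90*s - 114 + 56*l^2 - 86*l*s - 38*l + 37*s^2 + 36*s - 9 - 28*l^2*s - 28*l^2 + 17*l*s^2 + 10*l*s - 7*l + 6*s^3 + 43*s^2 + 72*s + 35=28*l^2 + 59*l + 6*s^3 + s^2*(17*l + 80) + s*(-28*l^2 - 76*l + 18) - 104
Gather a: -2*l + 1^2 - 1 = -2*l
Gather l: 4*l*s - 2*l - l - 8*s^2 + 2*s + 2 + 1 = l*(4*s - 3) - 8*s^2 + 2*s + 3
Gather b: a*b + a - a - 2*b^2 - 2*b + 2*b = a*b - 2*b^2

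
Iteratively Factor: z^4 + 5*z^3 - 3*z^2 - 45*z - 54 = (z + 3)*(z^3 + 2*z^2 - 9*z - 18) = (z + 2)*(z + 3)*(z^2 - 9) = (z - 3)*(z + 2)*(z + 3)*(z + 3)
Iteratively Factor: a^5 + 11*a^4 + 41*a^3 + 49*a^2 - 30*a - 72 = (a + 3)*(a^4 + 8*a^3 + 17*a^2 - 2*a - 24) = (a - 1)*(a + 3)*(a^3 + 9*a^2 + 26*a + 24) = (a - 1)*(a + 2)*(a + 3)*(a^2 + 7*a + 12) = (a - 1)*(a + 2)*(a + 3)^2*(a + 4)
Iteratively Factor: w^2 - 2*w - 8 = (w - 4)*(w + 2)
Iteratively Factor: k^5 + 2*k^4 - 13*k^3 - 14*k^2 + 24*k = (k - 1)*(k^4 + 3*k^3 - 10*k^2 - 24*k) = (k - 1)*(k + 2)*(k^3 + k^2 - 12*k) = (k - 1)*(k + 2)*(k + 4)*(k^2 - 3*k) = k*(k - 1)*(k + 2)*(k + 4)*(k - 3)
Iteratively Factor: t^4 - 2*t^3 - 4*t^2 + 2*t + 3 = (t - 3)*(t^3 + t^2 - t - 1) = (t - 3)*(t - 1)*(t^2 + 2*t + 1) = (t - 3)*(t - 1)*(t + 1)*(t + 1)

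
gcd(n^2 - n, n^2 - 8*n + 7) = n - 1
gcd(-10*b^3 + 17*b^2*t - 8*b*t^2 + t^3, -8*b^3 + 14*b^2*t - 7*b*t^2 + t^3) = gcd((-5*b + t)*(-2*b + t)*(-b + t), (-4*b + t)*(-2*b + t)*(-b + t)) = 2*b^2 - 3*b*t + t^2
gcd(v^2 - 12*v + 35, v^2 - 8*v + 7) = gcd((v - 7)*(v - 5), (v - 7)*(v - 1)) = v - 7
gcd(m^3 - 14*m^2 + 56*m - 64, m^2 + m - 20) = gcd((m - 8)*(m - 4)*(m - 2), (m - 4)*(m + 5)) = m - 4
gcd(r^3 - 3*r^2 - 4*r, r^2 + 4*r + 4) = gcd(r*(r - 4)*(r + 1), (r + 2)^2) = 1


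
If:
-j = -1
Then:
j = 1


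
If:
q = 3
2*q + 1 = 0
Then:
No Solution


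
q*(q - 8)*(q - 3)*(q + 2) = q^4 - 9*q^3 + 2*q^2 + 48*q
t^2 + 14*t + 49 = (t + 7)^2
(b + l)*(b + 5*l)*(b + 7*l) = b^3 + 13*b^2*l + 47*b*l^2 + 35*l^3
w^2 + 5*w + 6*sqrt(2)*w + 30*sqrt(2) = (w + 5)*(w + 6*sqrt(2))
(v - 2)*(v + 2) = v^2 - 4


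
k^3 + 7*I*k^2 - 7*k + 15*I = (k - I)*(k + 3*I)*(k + 5*I)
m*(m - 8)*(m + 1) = m^3 - 7*m^2 - 8*m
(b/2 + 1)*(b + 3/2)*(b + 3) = b^3/2 + 13*b^2/4 + 27*b/4 + 9/2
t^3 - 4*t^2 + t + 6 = (t - 3)*(t - 2)*(t + 1)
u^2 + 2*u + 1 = (u + 1)^2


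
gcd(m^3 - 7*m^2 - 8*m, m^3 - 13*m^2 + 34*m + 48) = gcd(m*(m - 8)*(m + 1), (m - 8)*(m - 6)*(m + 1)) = m^2 - 7*m - 8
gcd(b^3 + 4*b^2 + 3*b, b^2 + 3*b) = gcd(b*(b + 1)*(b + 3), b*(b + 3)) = b^2 + 3*b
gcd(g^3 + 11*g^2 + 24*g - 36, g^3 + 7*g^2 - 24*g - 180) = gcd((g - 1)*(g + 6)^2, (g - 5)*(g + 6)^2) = g^2 + 12*g + 36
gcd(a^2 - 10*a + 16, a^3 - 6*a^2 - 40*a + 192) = a - 8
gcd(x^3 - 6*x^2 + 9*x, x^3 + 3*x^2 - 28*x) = x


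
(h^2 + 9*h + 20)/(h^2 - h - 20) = (h + 5)/(h - 5)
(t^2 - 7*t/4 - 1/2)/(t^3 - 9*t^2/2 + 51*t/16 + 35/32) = 8*(t - 2)/(8*t^2 - 38*t + 35)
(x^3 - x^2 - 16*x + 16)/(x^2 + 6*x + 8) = (x^2 - 5*x + 4)/(x + 2)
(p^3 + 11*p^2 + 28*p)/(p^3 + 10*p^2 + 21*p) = (p + 4)/(p + 3)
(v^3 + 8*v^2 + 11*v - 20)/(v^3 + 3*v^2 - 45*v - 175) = (v^2 + 3*v - 4)/(v^2 - 2*v - 35)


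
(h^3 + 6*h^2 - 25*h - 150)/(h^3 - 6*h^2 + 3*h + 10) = (h^2 + 11*h + 30)/(h^2 - h - 2)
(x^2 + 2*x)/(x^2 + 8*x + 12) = x/(x + 6)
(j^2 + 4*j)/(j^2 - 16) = j/(j - 4)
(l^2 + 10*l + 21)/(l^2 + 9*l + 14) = (l + 3)/(l + 2)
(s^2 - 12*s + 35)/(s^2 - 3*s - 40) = (-s^2 + 12*s - 35)/(-s^2 + 3*s + 40)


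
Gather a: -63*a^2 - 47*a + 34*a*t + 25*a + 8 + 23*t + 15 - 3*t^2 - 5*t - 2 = -63*a^2 + a*(34*t - 22) - 3*t^2 + 18*t + 21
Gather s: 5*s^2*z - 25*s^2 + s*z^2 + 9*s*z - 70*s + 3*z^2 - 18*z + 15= s^2*(5*z - 25) + s*(z^2 + 9*z - 70) + 3*z^2 - 18*z + 15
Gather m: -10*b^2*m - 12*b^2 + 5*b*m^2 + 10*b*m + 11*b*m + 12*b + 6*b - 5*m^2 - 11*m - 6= -12*b^2 + 18*b + m^2*(5*b - 5) + m*(-10*b^2 + 21*b - 11) - 6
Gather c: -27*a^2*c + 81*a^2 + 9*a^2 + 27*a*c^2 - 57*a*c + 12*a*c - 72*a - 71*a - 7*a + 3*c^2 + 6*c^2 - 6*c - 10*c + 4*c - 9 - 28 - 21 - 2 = 90*a^2 - 150*a + c^2*(27*a + 9) + c*(-27*a^2 - 45*a - 12) - 60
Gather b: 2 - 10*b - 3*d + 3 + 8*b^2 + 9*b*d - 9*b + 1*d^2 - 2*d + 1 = 8*b^2 + b*(9*d - 19) + d^2 - 5*d + 6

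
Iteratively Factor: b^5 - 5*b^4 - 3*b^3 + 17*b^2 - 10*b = (b)*(b^4 - 5*b^3 - 3*b^2 + 17*b - 10) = b*(b - 1)*(b^3 - 4*b^2 - 7*b + 10) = b*(b - 1)*(b + 2)*(b^2 - 6*b + 5) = b*(b - 1)^2*(b + 2)*(b - 5)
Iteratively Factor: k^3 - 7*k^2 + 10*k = (k)*(k^2 - 7*k + 10) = k*(k - 2)*(k - 5)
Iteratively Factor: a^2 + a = (a + 1)*(a)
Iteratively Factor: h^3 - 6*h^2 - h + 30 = (h + 2)*(h^2 - 8*h + 15) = (h - 5)*(h + 2)*(h - 3)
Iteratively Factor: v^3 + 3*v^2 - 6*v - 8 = (v - 2)*(v^2 + 5*v + 4) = (v - 2)*(v + 4)*(v + 1)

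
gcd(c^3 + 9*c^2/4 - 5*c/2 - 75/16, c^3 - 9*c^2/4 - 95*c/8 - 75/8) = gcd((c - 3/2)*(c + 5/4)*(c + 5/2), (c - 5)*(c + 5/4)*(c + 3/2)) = c + 5/4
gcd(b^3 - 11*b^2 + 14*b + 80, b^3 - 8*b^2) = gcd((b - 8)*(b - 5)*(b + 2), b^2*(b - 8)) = b - 8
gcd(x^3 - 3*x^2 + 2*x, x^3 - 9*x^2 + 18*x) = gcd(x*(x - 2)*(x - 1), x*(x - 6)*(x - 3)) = x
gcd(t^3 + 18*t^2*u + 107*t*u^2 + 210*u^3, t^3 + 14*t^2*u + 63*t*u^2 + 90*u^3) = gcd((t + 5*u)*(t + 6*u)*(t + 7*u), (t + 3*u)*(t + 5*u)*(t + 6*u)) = t^2 + 11*t*u + 30*u^2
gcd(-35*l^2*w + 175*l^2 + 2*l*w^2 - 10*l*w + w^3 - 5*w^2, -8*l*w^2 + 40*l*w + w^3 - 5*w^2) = w - 5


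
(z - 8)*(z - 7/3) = z^2 - 31*z/3 + 56/3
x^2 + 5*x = x*(x + 5)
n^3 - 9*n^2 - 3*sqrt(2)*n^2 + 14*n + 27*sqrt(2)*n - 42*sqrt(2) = (n - 7)*(n - 2)*(n - 3*sqrt(2))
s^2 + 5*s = s*(s + 5)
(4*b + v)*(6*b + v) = 24*b^2 + 10*b*v + v^2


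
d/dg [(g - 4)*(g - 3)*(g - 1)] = 3*g^2 - 16*g + 19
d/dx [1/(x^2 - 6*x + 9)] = 2*(3 - x)/(x^2 - 6*x + 9)^2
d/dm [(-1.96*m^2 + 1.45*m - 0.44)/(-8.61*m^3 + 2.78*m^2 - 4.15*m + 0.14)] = (-16.8756*m^4 + 24.969*m^3 - 7.2622*m^2 + 1.8976*m - 1.623)/(74.1321*m^6 - 47.8716*m^5 + 79.1914*m^4 - 25.4848*m^3 + 18.0009*m^2 - 1.162*m + 0.0196)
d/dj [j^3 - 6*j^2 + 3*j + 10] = 3*j^2 - 12*j + 3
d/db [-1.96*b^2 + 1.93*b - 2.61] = 1.93 - 3.92*b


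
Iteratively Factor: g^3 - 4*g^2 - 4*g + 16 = (g - 4)*(g^2 - 4) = (g - 4)*(g + 2)*(g - 2)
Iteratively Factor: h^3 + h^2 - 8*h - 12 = (h + 2)*(h^2 - h - 6) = (h - 3)*(h + 2)*(h + 2)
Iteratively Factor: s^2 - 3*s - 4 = (s - 4)*(s + 1)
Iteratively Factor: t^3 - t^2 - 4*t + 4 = (t - 2)*(t^2 + t - 2) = (t - 2)*(t - 1)*(t + 2)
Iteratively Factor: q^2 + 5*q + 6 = (q + 3)*(q + 2)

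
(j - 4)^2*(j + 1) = j^3 - 7*j^2 + 8*j + 16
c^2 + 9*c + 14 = (c + 2)*(c + 7)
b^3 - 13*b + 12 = (b - 3)*(b - 1)*(b + 4)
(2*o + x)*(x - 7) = 2*o*x - 14*o + x^2 - 7*x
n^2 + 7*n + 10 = (n + 2)*(n + 5)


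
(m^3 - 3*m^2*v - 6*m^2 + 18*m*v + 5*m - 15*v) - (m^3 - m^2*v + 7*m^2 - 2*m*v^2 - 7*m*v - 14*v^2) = -2*m^2*v - 13*m^2 + 2*m*v^2 + 25*m*v + 5*m + 14*v^2 - 15*v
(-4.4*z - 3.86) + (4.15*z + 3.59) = -0.25*z - 0.27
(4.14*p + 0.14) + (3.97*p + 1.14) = 8.11*p + 1.28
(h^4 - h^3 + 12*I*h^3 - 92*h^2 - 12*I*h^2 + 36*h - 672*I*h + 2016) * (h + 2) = h^5 + h^4 + 12*I*h^4 - 94*h^3 + 12*I*h^3 - 148*h^2 - 696*I*h^2 + 2088*h - 1344*I*h + 4032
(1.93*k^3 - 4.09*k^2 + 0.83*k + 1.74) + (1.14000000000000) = 1.93*k^3 - 4.09*k^2 + 0.83*k + 2.88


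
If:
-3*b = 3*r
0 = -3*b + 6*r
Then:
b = 0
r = 0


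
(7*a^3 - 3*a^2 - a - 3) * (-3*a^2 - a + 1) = -21*a^5 + 2*a^4 + 13*a^3 + 7*a^2 + 2*a - 3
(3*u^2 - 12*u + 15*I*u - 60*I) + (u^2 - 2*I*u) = 4*u^2 - 12*u + 13*I*u - 60*I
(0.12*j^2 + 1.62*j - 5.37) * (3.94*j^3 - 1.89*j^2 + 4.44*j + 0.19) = 0.4728*j^5 + 6.156*j^4 - 23.6868*j^3 + 17.3649*j^2 - 23.535*j - 1.0203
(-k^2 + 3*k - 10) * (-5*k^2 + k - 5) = 5*k^4 - 16*k^3 + 58*k^2 - 25*k + 50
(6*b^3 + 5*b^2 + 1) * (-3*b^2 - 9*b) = -18*b^5 - 69*b^4 - 45*b^3 - 3*b^2 - 9*b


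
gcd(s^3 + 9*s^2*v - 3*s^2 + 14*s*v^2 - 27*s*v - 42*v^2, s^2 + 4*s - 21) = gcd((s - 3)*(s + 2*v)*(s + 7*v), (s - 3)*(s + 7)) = s - 3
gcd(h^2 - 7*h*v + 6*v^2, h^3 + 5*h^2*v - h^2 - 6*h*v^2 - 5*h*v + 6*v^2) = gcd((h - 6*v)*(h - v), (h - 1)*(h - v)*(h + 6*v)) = -h + v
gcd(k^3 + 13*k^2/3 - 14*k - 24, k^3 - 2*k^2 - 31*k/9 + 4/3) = k^2 - 5*k/3 - 4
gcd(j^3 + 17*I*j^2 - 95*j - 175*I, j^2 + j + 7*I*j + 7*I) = j + 7*I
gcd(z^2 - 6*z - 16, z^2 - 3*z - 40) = z - 8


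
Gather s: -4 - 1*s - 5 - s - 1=-2*s - 10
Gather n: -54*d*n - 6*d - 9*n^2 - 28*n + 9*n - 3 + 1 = -6*d - 9*n^2 + n*(-54*d - 19) - 2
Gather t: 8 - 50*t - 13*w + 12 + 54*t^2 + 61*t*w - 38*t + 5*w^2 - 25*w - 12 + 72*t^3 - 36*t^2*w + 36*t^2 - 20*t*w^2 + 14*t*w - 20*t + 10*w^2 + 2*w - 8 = 72*t^3 + t^2*(90 - 36*w) + t*(-20*w^2 + 75*w - 108) + 15*w^2 - 36*w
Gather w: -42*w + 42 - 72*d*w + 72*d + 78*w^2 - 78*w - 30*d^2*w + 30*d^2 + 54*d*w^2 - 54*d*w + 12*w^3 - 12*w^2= 30*d^2 + 72*d + 12*w^3 + w^2*(54*d + 66) + w*(-30*d^2 - 126*d - 120) + 42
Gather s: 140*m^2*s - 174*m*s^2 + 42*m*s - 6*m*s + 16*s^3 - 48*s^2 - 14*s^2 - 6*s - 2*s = 16*s^3 + s^2*(-174*m - 62) + s*(140*m^2 + 36*m - 8)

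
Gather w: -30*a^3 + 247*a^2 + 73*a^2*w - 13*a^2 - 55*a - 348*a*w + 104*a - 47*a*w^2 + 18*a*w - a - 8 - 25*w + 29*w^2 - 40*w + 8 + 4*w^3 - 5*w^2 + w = -30*a^3 + 234*a^2 + 48*a + 4*w^3 + w^2*(24 - 47*a) + w*(73*a^2 - 330*a - 64)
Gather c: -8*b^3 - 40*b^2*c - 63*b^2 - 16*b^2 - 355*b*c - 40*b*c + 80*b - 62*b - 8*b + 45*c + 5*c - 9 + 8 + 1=-8*b^3 - 79*b^2 + 10*b + c*(-40*b^2 - 395*b + 50)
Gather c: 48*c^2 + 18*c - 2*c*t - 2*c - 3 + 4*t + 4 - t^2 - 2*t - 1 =48*c^2 + c*(16 - 2*t) - t^2 + 2*t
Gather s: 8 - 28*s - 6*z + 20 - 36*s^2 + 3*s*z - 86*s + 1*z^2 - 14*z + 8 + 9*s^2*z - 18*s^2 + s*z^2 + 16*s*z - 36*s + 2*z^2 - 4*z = s^2*(9*z - 54) + s*(z^2 + 19*z - 150) + 3*z^2 - 24*z + 36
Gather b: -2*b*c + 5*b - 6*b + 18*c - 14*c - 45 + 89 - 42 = b*(-2*c - 1) + 4*c + 2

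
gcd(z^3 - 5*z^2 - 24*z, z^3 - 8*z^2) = z^2 - 8*z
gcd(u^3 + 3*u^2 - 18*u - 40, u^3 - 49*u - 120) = u + 5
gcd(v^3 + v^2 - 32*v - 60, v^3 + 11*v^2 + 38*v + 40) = v^2 + 7*v + 10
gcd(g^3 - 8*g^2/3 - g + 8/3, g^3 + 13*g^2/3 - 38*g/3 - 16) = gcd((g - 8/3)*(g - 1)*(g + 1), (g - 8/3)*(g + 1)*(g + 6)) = g^2 - 5*g/3 - 8/3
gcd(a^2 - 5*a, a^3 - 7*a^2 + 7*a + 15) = a - 5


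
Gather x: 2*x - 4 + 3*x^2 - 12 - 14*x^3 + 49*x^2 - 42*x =-14*x^3 + 52*x^2 - 40*x - 16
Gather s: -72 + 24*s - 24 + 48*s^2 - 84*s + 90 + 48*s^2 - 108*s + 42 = 96*s^2 - 168*s + 36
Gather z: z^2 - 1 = z^2 - 1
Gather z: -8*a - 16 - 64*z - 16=-8*a - 64*z - 32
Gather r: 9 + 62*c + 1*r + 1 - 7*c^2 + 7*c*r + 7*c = -7*c^2 + 69*c + r*(7*c + 1) + 10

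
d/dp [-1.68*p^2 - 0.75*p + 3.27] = -3.36*p - 0.75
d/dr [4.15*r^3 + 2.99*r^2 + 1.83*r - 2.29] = 12.45*r^2 + 5.98*r + 1.83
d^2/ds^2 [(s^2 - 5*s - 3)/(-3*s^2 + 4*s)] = 6*(11*s^3 + 27*s^2 - 36*s + 16)/(s^3*(27*s^3 - 108*s^2 + 144*s - 64))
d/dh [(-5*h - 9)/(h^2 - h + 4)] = (-5*h^2 + 5*h + (2*h - 1)*(5*h + 9) - 20)/(h^2 - h + 4)^2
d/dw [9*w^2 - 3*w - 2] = 18*w - 3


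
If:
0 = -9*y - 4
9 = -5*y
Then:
No Solution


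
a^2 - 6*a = a*(a - 6)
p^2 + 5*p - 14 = (p - 2)*(p + 7)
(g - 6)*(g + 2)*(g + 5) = g^3 + g^2 - 32*g - 60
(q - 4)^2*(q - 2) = q^3 - 10*q^2 + 32*q - 32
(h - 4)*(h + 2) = h^2 - 2*h - 8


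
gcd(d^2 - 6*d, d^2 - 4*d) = d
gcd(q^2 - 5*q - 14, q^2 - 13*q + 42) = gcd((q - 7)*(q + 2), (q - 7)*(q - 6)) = q - 7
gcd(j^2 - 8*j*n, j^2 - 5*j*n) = j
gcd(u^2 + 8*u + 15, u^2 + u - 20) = u + 5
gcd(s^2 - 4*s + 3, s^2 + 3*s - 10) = 1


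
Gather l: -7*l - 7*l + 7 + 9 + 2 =18 - 14*l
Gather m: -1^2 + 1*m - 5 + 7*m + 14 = 8*m + 8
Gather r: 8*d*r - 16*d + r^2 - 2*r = -16*d + r^2 + r*(8*d - 2)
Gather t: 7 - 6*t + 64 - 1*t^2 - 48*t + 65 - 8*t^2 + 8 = -9*t^2 - 54*t + 144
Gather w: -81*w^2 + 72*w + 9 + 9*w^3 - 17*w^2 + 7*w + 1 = 9*w^3 - 98*w^2 + 79*w + 10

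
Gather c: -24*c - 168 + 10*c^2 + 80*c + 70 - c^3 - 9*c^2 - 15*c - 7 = -c^3 + c^2 + 41*c - 105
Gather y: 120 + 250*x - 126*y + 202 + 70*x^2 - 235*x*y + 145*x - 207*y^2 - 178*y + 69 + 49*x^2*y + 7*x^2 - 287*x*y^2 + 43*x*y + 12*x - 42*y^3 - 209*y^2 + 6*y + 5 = 77*x^2 + 407*x - 42*y^3 + y^2*(-287*x - 416) + y*(49*x^2 - 192*x - 298) + 396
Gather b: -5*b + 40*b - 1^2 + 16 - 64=35*b - 49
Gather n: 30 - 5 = 25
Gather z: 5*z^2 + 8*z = 5*z^2 + 8*z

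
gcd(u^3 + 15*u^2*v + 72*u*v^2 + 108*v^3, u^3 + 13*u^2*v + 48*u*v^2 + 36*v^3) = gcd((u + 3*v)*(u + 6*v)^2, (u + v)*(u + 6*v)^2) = u^2 + 12*u*v + 36*v^2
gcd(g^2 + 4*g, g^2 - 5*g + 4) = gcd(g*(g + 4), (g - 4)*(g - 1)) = 1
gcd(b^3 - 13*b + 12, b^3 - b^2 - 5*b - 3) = b - 3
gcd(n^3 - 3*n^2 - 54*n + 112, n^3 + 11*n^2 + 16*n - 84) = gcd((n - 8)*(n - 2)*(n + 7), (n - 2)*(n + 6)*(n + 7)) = n^2 + 5*n - 14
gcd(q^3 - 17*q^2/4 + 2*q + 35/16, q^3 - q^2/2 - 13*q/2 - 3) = q + 1/2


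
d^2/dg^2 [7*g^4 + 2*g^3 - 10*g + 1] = 12*g*(7*g + 1)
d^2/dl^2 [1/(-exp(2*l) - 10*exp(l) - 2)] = 2*(-4*(exp(l) + 5)^2*exp(l) + (2*exp(l) + 5)*(exp(2*l) + 10*exp(l) + 2))*exp(l)/(exp(2*l) + 10*exp(l) + 2)^3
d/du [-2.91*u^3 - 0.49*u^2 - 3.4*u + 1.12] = -8.73*u^2 - 0.98*u - 3.4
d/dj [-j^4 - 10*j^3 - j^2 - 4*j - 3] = -4*j^3 - 30*j^2 - 2*j - 4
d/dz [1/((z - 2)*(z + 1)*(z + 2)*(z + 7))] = 2*(-2*z^3 - 12*z^2 - 3*z + 16)/(z^8 + 16*z^7 + 70*z^6 - 16*z^5 - 559*z^4 - 640*z^3 + 856*z^2 + 1792*z + 784)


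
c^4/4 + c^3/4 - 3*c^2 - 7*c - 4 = (c/2 + 1/2)*(c/2 + 1)*(c - 4)*(c + 2)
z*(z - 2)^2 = z^3 - 4*z^2 + 4*z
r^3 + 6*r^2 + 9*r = r*(r + 3)^2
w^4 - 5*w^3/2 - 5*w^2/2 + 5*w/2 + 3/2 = (w - 3)*(w - 1)*(w + 1/2)*(w + 1)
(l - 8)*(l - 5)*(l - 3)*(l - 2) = l^4 - 18*l^3 + 111*l^2 - 278*l + 240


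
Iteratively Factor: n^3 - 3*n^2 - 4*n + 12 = (n + 2)*(n^2 - 5*n + 6) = (n - 2)*(n + 2)*(n - 3)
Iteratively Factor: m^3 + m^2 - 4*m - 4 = (m + 1)*(m^2 - 4) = (m - 2)*(m + 1)*(m + 2)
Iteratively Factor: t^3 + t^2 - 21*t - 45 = (t + 3)*(t^2 - 2*t - 15) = (t + 3)^2*(t - 5)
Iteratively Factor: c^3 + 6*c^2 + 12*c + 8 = (c + 2)*(c^2 + 4*c + 4) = (c + 2)^2*(c + 2)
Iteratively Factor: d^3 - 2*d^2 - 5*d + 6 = (d - 3)*(d^2 + d - 2) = (d - 3)*(d + 2)*(d - 1)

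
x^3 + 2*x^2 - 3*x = x*(x - 1)*(x + 3)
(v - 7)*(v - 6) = v^2 - 13*v + 42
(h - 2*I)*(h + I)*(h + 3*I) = h^3 + 2*I*h^2 + 5*h + 6*I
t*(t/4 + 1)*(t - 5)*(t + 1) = t^4/4 - 21*t^2/4 - 5*t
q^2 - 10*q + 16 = (q - 8)*(q - 2)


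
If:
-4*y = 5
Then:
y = -5/4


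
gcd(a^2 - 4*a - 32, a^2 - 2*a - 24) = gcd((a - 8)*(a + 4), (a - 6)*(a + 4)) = a + 4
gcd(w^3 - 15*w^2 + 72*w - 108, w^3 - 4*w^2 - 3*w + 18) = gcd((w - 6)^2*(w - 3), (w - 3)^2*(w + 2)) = w - 3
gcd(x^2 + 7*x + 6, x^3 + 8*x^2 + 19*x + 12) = x + 1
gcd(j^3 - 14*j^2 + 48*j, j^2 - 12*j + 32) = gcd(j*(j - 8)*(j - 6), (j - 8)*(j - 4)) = j - 8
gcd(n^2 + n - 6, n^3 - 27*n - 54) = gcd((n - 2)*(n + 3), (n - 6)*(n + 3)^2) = n + 3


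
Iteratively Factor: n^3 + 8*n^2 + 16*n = (n + 4)*(n^2 + 4*n) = (n + 4)^2*(n)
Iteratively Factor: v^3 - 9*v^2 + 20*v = (v)*(v^2 - 9*v + 20) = v*(v - 5)*(v - 4)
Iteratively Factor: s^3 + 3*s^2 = (s)*(s^2 + 3*s) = s^2*(s + 3)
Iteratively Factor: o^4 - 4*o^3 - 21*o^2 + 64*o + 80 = (o + 4)*(o^3 - 8*o^2 + 11*o + 20) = (o - 4)*(o + 4)*(o^2 - 4*o - 5) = (o - 4)*(o + 1)*(o + 4)*(o - 5)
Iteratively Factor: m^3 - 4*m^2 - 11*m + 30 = (m + 3)*(m^2 - 7*m + 10) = (m - 5)*(m + 3)*(m - 2)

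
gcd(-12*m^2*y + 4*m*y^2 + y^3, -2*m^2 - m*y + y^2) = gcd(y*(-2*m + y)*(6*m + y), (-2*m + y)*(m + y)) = -2*m + y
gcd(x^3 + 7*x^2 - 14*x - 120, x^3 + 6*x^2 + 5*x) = x + 5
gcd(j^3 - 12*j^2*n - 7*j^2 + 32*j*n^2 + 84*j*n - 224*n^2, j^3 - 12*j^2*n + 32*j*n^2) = j^2 - 12*j*n + 32*n^2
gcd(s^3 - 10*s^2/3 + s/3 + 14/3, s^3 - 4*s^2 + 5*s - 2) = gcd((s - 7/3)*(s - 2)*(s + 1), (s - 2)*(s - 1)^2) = s - 2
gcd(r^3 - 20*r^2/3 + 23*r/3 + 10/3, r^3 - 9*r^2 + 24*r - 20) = r^2 - 7*r + 10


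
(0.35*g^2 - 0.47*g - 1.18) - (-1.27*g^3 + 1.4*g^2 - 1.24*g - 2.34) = 1.27*g^3 - 1.05*g^2 + 0.77*g + 1.16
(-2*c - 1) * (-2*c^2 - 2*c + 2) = 4*c^3 + 6*c^2 - 2*c - 2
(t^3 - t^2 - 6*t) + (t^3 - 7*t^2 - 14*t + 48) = 2*t^3 - 8*t^2 - 20*t + 48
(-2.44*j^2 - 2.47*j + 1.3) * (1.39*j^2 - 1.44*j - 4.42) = -3.3916*j^4 + 0.0802999999999998*j^3 + 16.1486*j^2 + 9.0454*j - 5.746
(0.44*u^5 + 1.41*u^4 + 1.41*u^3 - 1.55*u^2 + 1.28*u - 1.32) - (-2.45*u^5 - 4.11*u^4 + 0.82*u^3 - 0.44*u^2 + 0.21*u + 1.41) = 2.89*u^5 + 5.52*u^4 + 0.59*u^3 - 1.11*u^2 + 1.07*u - 2.73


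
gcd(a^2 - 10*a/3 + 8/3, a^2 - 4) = a - 2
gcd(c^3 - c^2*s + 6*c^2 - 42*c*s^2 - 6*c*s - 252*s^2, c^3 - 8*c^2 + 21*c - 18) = 1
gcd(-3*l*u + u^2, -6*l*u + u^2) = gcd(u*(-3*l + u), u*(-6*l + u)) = u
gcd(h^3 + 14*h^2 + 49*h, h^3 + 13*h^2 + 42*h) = h^2 + 7*h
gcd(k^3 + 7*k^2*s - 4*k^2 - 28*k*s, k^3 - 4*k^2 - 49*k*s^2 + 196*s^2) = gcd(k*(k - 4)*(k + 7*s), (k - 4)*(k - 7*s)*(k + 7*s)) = k^2 + 7*k*s - 4*k - 28*s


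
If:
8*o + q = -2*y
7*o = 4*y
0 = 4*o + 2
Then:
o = -1/2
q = 23/4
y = -7/8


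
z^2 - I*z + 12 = (z - 4*I)*(z + 3*I)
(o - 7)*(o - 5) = o^2 - 12*o + 35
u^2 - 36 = (u - 6)*(u + 6)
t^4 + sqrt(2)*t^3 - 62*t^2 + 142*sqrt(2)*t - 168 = (t - 3*sqrt(2))*(t - 2*sqrt(2))*(t - sqrt(2))*(t + 7*sqrt(2))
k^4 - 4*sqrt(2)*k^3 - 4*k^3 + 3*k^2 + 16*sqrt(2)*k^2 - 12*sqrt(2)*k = k*(k - 3)*(k - 1)*(k - 4*sqrt(2))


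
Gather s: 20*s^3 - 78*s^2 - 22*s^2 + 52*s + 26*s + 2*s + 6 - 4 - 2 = 20*s^3 - 100*s^2 + 80*s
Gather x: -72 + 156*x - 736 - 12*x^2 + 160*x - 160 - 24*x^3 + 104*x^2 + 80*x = -24*x^3 + 92*x^2 + 396*x - 968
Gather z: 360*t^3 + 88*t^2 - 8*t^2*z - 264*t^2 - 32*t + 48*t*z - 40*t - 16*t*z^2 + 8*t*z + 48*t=360*t^3 - 176*t^2 - 16*t*z^2 - 24*t + z*(-8*t^2 + 56*t)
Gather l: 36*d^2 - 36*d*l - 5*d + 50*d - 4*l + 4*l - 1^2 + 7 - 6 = 36*d^2 - 36*d*l + 45*d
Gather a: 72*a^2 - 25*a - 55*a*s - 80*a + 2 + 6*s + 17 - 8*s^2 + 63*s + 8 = 72*a^2 + a*(-55*s - 105) - 8*s^2 + 69*s + 27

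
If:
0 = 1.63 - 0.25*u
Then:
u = 6.52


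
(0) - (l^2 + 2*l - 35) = -l^2 - 2*l + 35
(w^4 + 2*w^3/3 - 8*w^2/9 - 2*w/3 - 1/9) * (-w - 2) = -w^5 - 8*w^4/3 - 4*w^3/9 + 22*w^2/9 + 13*w/9 + 2/9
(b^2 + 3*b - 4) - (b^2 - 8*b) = 11*b - 4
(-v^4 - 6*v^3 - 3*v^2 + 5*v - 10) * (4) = -4*v^4 - 24*v^3 - 12*v^2 + 20*v - 40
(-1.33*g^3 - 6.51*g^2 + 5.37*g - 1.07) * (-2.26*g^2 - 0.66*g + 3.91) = 3.0058*g^5 + 15.5904*g^4 - 13.0399*g^3 - 26.5801*g^2 + 21.7029*g - 4.1837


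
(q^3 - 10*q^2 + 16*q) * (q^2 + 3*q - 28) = q^5 - 7*q^4 - 42*q^3 + 328*q^2 - 448*q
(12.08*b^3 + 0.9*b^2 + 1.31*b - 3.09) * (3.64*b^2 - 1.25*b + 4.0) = 43.9712*b^5 - 11.824*b^4 + 51.9634*b^3 - 9.2851*b^2 + 9.1025*b - 12.36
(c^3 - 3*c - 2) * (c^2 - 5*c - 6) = c^5 - 5*c^4 - 9*c^3 + 13*c^2 + 28*c + 12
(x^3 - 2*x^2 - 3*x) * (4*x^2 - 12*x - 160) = 4*x^5 - 20*x^4 - 148*x^3 + 356*x^2 + 480*x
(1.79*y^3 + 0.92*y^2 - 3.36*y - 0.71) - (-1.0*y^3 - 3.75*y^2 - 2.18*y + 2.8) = 2.79*y^3 + 4.67*y^2 - 1.18*y - 3.51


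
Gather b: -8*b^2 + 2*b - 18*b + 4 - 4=-8*b^2 - 16*b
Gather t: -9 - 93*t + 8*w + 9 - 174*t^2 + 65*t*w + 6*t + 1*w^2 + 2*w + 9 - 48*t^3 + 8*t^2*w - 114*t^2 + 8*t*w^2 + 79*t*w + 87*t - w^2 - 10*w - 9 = -48*t^3 + t^2*(8*w - 288) + t*(8*w^2 + 144*w)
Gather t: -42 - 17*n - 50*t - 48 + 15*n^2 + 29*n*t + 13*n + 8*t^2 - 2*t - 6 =15*n^2 - 4*n + 8*t^2 + t*(29*n - 52) - 96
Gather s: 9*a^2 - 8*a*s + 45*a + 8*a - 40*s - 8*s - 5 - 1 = 9*a^2 + 53*a + s*(-8*a - 48) - 6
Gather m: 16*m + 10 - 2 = 16*m + 8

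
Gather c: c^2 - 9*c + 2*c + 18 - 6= c^2 - 7*c + 12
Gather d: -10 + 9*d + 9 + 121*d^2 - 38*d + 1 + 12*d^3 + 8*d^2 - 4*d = 12*d^3 + 129*d^2 - 33*d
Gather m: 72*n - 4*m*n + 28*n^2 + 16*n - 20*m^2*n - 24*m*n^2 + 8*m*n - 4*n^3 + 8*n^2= -20*m^2*n + m*(-24*n^2 + 4*n) - 4*n^3 + 36*n^2 + 88*n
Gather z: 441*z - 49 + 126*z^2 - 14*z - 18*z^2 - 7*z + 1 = 108*z^2 + 420*z - 48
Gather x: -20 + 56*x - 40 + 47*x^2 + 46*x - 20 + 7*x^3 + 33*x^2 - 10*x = 7*x^3 + 80*x^2 + 92*x - 80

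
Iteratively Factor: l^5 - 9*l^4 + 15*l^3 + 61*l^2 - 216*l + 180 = (l - 2)*(l^4 - 7*l^3 + l^2 + 63*l - 90) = (l - 3)*(l - 2)*(l^3 - 4*l^2 - 11*l + 30) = (l - 3)*(l - 2)^2*(l^2 - 2*l - 15) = (l - 3)*(l - 2)^2*(l + 3)*(l - 5)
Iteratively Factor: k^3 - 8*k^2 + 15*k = (k)*(k^2 - 8*k + 15) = k*(k - 5)*(k - 3)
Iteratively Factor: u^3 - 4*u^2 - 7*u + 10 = (u - 5)*(u^2 + u - 2) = (u - 5)*(u + 2)*(u - 1)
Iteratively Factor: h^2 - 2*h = (h)*(h - 2)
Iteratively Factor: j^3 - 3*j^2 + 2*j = (j - 2)*(j^2 - j) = j*(j - 2)*(j - 1)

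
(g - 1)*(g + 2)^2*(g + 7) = g^4 + 10*g^3 + 21*g^2 - 4*g - 28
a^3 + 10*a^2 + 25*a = a*(a + 5)^2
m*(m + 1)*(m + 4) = m^3 + 5*m^2 + 4*m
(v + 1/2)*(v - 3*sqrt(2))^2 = v^3 - 6*sqrt(2)*v^2 + v^2/2 - 3*sqrt(2)*v + 18*v + 9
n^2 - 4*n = n*(n - 4)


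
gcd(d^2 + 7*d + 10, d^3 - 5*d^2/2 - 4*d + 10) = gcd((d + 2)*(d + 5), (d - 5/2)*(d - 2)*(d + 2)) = d + 2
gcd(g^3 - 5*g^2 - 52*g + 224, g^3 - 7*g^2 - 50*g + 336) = g^2 - g - 56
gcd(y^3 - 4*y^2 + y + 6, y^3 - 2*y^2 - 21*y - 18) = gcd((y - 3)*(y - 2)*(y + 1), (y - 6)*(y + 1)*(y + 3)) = y + 1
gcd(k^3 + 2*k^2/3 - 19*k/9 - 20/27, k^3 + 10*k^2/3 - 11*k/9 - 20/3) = k^2 + k/3 - 20/9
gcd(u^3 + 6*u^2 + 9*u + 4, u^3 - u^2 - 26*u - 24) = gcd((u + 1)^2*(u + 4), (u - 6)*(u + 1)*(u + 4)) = u^2 + 5*u + 4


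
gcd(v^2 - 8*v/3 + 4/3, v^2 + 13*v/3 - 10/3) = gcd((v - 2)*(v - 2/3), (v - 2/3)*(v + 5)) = v - 2/3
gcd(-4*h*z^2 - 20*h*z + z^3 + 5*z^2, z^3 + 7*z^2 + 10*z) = z^2 + 5*z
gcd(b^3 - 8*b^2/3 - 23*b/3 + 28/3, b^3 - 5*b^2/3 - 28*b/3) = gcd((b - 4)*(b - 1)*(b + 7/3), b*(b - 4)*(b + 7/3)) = b^2 - 5*b/3 - 28/3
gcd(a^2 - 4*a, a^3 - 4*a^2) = a^2 - 4*a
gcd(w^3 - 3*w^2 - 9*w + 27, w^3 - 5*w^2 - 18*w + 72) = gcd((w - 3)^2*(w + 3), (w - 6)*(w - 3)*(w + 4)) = w - 3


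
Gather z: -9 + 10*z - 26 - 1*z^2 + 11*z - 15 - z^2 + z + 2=-2*z^2 + 22*z - 48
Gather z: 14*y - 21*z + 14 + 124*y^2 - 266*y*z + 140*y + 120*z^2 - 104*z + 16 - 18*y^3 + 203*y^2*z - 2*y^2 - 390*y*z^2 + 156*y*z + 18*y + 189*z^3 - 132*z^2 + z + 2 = -18*y^3 + 122*y^2 + 172*y + 189*z^3 + z^2*(-390*y - 12) + z*(203*y^2 - 110*y - 124) + 32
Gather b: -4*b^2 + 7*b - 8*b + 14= -4*b^2 - b + 14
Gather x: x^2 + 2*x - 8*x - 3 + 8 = x^2 - 6*x + 5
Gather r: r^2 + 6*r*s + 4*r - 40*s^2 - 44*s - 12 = r^2 + r*(6*s + 4) - 40*s^2 - 44*s - 12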